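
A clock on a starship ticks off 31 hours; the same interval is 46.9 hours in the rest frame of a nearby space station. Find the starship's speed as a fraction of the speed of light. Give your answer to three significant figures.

0.750c

γ = Δt/Δτ = 46.9/31 = 1.5129.
β = √(1 − 1/γ²) = √(1 − 0.436897) = √0.563103 = 0.750.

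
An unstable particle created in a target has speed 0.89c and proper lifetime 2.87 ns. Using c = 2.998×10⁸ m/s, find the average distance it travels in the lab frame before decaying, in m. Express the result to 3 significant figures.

γ = 1/√(1 − β²) = 1/√(1 − 0.7921) = 1/√0.2079 = 1/0.455961 = 2.1932.
Lab-frame lifetime: Δt = γτ = 2.1932 × 2.87 ns = 6.2945 ns.
Distance: d = vΔt = 0.89 × 2.998×10⁸ m/s × 6.2945×10^-9 s = 1.68 m.

1.68 m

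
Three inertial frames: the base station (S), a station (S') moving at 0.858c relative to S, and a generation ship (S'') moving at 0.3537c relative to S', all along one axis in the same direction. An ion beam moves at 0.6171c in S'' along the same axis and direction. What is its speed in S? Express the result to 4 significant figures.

Apply u = (u'+v)/(1+u'v) twice. Ion beam in the station frame: (0.6171+0.3537)/(1+0.6171·0.3537) = 0.9708/1.21826827 = 0.79687c.
That velocity, transformed to the rest frame of the base station: (0.79687+0.858)/(1+0.79687·0.858) = 1.65487/1.68371446 = 0.98287c.

0.9829c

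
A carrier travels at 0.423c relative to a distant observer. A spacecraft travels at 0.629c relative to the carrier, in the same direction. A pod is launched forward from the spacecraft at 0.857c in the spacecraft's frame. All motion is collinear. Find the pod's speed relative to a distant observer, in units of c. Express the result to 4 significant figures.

First combine the pod and spacecraft (S''→S'): u₁ = (0.857 + 0.629)/(1 + 0.857×0.629) = 1.486/1.539053 = 0.96553.
Then combine with the carrier (S'→S): u = (0.96553 + 0.423)/(1 + 0.96553×0.423) = 1.38853/1.40841919 = 0.98588.

0.9859c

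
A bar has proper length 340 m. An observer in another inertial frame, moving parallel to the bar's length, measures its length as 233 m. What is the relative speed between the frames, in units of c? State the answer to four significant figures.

0.7283c

Length contraction gives γ = L₀/L = 340/233 = 1.4592.
β = √(1 − 1/γ²) = √0.530354 = 0.7283.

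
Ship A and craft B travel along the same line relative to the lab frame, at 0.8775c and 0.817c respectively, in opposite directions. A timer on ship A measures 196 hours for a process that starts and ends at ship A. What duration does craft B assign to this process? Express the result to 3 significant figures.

The velocity of ship A relative to craft B is (0.8775 + 0.817)c / (1 + 0.8775×0.817) = 0.98694c; relative speed 0.98694c.
γ for this relative speed: γ = 1/√(1 − 0.974051) = 6.2078.
Ship A's interval is proper; time dilation gives Δt_B = γΔτ = 6.2078 × 196 hours = 1220 hours.

1220 hours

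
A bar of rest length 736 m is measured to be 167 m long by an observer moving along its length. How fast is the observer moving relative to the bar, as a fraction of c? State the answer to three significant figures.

0.974c

Length contraction gives γ = L₀/L = 736/167 = 4.4072.
β = √(1 − 1/γ²) = √0.948516 = 0.974.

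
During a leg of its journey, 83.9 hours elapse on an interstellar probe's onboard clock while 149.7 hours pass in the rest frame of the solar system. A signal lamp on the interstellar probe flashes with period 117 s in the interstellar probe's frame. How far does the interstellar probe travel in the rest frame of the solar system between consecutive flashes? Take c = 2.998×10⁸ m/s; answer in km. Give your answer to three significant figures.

5.18×10^7 km

The time-dilation ratio gives γ = 149.7/83.9 = 1.78427.
β = √(1 − 1/γ²) = 0.82819. Lab-frame period = γτ = 1.78427×117 s = 208.76 s. Distance = βc × γτ = 0.82819 × 2.998×10⁸ m/s × 208.76 s = 5.1833×10^10 m = 5.18×10^7 km.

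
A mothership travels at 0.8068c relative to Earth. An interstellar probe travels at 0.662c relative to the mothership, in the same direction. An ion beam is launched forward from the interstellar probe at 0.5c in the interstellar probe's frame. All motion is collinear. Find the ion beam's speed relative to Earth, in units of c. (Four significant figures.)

0.9856c

Compose velocities in two stages. Stage 1 (into S'): u₁ = (0.5+0.662)/(1+0.5×0.662) = 0.87303.
Stage 2 (into S): u = (0.87303+0.8068)/(1+0.87303×0.8068) = 0.98561, so the speed is 0.9856c.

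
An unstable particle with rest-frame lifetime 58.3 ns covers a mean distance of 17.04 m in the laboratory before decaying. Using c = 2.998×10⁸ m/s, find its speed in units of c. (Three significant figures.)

0.698c

Lab distance = (lab lifetime)·v = γτ·βc, so βγ = d/(cτ) = 17.04/(2.998×10⁸ × 5.830×10^-8) = 0.97492.
With βγ = 0.97492: γ² = 1 + (βγ)² = 1.950469, and β = (βγ)/γ = 0.97492/1.39659 = 0.698.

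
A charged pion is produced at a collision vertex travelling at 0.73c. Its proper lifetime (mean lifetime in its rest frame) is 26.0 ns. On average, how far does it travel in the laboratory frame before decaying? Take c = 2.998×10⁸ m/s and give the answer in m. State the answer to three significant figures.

8.33 m

γ = 1/√(1 − β²) = 1/√(1 − 0.5329) = 1/√0.4671 = 1/0.683447 = 1.4632.
Lab-frame lifetime: Δt = γτ = 1.4632 × 26.0 ns = 38.043 ns.
Distance: d = vΔt = 0.73 × 2.998×10⁸ m/s × 3.8043×10^-8 s = 8.33 m.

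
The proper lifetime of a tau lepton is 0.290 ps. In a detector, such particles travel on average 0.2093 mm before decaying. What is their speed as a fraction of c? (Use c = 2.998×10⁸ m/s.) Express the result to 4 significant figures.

d = βγcτ ⇒ βγ = d/(cτ) = 2.093×10^-4 m / (8.6942×10^-5 m) = 2.4074.
β = (βγ)/√(1+(βγ)²) = 2.4074/√6.79557 = 0.9235.

0.9235c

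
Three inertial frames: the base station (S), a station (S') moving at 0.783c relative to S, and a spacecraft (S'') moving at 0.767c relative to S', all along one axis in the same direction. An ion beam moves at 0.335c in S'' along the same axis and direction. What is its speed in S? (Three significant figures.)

0.984c

First combine the ion beam and spacecraft (S''→S'): u₁ = (0.335 + 0.767)/(1 + 0.335×0.767) = 1.102/1.256945 = 0.87673.
Then combine with the station (S'→S): u = (0.87673 + 0.783)/(1 + 0.87673×0.783) = 1.65973/1.68647959 = 0.98414.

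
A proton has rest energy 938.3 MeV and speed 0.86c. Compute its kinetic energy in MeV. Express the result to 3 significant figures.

β² = 0.7396, so γ = 1/√0.2604 = 1.95965.
Kinetic energy: K = (γ − 1)mc² = (1.95965 − 1) × 938.3 MeV = 0.95965 × 938.3 = 900 MeV.

900 MeV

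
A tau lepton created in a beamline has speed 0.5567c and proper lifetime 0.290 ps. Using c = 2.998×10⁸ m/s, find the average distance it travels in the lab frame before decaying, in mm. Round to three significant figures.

0.0583 mm

With β = 0.5567, γ = 1/√(1 − 0.5567²) = 1/√0.69008511 = 1.2038.
Lab-frame lifetime: Δt = γτ = 1.2038 × 0.290 ps = 0.3491 ps.
Distance: d = vΔt = 0.5567 × 2.998×10⁸ m/s × 3.4910×10^-13 s = 5.83×10^-5 m = 0.0583 mm.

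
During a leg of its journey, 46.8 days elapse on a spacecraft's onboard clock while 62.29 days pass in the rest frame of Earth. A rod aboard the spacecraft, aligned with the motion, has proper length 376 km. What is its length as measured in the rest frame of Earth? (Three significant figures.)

From Δt = γΔτ: γ = 62.29/46.8 = 1.33098.
The rod contracts by the same γ: 376 km / 1.33098 = 282 km.

282 km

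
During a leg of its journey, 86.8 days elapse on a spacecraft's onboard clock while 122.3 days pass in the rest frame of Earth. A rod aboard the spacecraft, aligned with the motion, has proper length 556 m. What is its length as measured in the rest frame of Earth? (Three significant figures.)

γ = Δt/Δτ = 122.3/86.8 = 1.40899.
The rod contracts by the same γ: 556 m / 1.40899 = 395 m.

395 m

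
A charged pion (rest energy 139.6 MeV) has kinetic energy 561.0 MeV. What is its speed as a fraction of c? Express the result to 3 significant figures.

0.980c

K = (γ−1)mc², so γ = 1 + 561.0/139.6 = 5.0186.
Then v/c = √(1 − γ⁻²) = √(1 − 0.0397041) = √0.9602959 = 0.980.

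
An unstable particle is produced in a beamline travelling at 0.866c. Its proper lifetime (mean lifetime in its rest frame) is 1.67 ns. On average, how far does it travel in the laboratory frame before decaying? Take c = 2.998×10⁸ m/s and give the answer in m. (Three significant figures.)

γ = 1/√(1 − β²) = 1/√(1 − 0.749956) = 1/√0.250044 = 1/0.500044 = 1.9998.
Lab-frame lifetime: Δt = γτ = 1.9998 × 1.67 ns = 3.3397 ns.
Distance: d = vΔt = 0.866 × 2.998×10⁸ m/s × 3.3397×10^-9 s = 0.867 m.

0.867 m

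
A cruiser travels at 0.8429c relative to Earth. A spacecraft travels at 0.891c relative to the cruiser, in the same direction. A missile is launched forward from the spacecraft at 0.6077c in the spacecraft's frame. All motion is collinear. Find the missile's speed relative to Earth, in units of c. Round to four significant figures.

0.9976c

First combine the missile and spacecraft (S''→S'): u₁ = (0.6077 + 0.891)/(1 + 0.6077×0.891) = 1.4987/1.5414607 = 0.97226.
Then combine with the cruiser (S'→S): u = (0.97226 + 0.8429)/(1 + 0.97226×0.8429) = 1.81516/1.819517954 = 0.9976.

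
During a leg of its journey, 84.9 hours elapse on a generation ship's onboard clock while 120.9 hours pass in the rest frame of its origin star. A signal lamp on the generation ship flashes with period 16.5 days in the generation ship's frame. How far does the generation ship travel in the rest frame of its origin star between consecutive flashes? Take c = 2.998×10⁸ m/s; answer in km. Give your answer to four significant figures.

The time-dilation ratio gives γ = 120.9/84.9 = 1.42403.
β = √(1 − 1/γ²) = 0.71195. Lab-frame period = γτ = 1.42403×16.5 days = 23.496 days. Distance = βc × γτ = 0.71195 × 2.998×10⁸ m/s × 2030054.4 s = 4.3330×10^14 m = 4.333×10^11 km.

4.333×10^11 km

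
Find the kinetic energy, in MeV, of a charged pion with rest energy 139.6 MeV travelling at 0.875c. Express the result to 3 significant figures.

Lorentz factor: γ = (1 − 0.765625)^(−1/2) = 2.0656.
Kinetic energy: K = (γ − 1)mc² = (2.0656 − 1) × 139.6 MeV = 1.0656 × 139.6 = 149 MeV.

149 MeV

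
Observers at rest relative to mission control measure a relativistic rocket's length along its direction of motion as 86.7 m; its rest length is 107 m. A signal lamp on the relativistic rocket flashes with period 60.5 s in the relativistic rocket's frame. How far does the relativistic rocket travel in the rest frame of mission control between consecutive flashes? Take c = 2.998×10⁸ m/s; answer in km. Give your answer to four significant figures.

γ = L₀/L = 107/86.7 = 1.23414.
β = √(1 − 1/γ²) = 0.58604. Lab-frame period = γτ = 1.23414×60.5 s = 74.665 s. Distance = βc × γτ = 0.58604 × 2.998×10⁸ m/s × 74.665 s = 1.3118×10^10 m = 1.312×10^7 km.

1.312×10^7 km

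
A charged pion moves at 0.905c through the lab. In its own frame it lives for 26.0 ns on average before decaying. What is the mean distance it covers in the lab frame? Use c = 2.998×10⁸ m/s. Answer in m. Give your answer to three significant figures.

16.6 m

With β = 0.905, γ = 1/√(1 − 0.905²) = 1/√0.180975 = 2.3507.
Lab-frame lifetime: Δt = γτ = 2.3507 × 26.0 ns = 61.118 ns.
Distance: d = vΔt = 0.905 × 2.998×10⁸ m/s × 6.1118×10^-8 s = 16.6 m.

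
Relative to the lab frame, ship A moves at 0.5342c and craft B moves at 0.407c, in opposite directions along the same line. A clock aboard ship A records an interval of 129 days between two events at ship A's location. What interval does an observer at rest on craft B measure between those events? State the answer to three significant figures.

The velocity of ship A relative to craft B is (0.5342 + 0.407)c / (1 + 0.5342×0.407) = 0.77311c; relative speed 0.77311c.
At |u| = 0.77311c, γ = (1 − 0.597699)^(−1/2) = 1.5766.
The clock on ship A records proper time, so craft B measures Δt = γΔτ = 1.5766 × 129 = 203 days.

203 days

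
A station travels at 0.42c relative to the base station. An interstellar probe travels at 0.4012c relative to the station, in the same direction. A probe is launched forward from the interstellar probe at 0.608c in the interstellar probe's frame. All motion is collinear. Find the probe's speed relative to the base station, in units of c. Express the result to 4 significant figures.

Compose velocities in two stages. Stage 1 (into S'): u₁ = (0.608+0.4012)/(1+0.608×0.4012) = 0.8113.
Stage 2 (into S): u = (0.8113+0.42)/(1+0.8113×0.42) = 0.91837, so the speed is 0.9184c.

0.9184c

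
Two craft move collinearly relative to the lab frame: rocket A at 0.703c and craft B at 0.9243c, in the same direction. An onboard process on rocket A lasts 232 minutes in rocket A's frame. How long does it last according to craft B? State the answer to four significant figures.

299.3 minutes

The velocity of rocket A relative to craft B is (0.703 − 0.9243)c / (1 − 0.703×0.9243) = −0.63189c; relative speed 0.63189c.
At |u| = 0.63189c, γ = (1 − 0.399285)^(−1/2) = 1.2902.
The clock on rocket A records proper time, so craft B measures Δt = γΔτ = 1.2902 × 232 = 299.3 minutes.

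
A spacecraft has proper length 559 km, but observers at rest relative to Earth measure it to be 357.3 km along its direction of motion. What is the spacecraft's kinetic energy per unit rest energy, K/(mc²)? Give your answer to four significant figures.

From L = L₀/γ: γ = 559/357.3 = 1.56451.
K/(mc²) = γ − 1 = 1.56451 − 1 = 0.5645.

0.5645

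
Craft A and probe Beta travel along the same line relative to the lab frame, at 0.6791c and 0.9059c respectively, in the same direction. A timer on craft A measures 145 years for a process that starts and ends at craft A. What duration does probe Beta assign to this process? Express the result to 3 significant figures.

Speed of craft A in probe Beta's frame: u = (v_A − v_B)/(1 − v_A v_B/c²) = (0.6791 − 0.9059)/(1 − 0.6791×0.9059) = −0.2268/0.38480331 = −0.58939; |u| = 0.58939c.
At |u| = 0.58939c, γ = (1 − 0.347381)^(−1/2) = 1.2379.
Craft A's interval is proper; time dilation gives Δt_B = γΔτ = 1.2379 × 145 years = 179 years.

179 years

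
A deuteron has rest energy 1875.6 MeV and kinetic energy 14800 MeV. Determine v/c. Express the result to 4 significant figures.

0.9937

γ = 1 + K/(mc²) = 1 + 14800/1875.6 = 8.8908.
β = √(1 − 1/γ²) = √(1 − 0.0126508) = √0.9873492 = 0.9937.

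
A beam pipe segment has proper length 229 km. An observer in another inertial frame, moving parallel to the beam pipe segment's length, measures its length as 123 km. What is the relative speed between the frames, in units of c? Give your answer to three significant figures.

0.844c

Length contraction gives γ = L₀/L = 229/123 = 1.8618.
β = √(1 − 1/γ²) = √0.711508 = 0.844.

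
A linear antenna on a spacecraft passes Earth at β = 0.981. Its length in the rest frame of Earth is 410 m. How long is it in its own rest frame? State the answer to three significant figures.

2110 m

Lorentz factor: γ = (1 − 0.962361)^(−1/2) = 5.1544.
Proper length: L₀ = γ·L = 5.1544 × 410 = 2110 m.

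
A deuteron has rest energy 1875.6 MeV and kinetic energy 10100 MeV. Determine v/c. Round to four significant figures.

0.9877

γ = 1 + K/(mc²) = 1 + 10100/1875.6 = 6.3849.
β = √(1 − 1/γ²) = √(1 − 0.0245297) = √0.9754703 = 0.9877.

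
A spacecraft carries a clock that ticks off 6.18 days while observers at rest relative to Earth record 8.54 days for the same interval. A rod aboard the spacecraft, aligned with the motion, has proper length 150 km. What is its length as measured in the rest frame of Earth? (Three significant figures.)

109 km

γ = Δt/Δτ = 8.54/6.18 = 1.38188.
L = L₀/γ = 150/1.38188 = 109 km.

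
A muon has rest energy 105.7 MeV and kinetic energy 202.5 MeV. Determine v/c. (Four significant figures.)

K = (γ−1)mc², so γ = 1 + 202.5/105.7 = 2.9158.
Then v/c = √(1 − γ⁻²) = √(1 − 0.117621) = √0.882379 = 0.9394.

0.9394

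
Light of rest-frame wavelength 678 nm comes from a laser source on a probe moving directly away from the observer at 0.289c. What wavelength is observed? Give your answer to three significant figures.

Relativistic Doppler for wavelength: λ_obs = λ_src · √((1+β)/(1−β)).
With β = 0.289: factor = √(1.289/0.711) = 1.3465.
λ_obs = 678 × 1.3465 = 913 nm.

913 nm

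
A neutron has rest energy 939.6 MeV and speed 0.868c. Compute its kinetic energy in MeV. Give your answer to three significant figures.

γ = 1/√(1 − β²) = 1/√(1 − 0.753424) = 1/√0.246576 = 1/0.496564 = 2.0138.
Kinetic energy: K = (γ − 1)mc² = (2.0138 − 1) × 939.6 MeV = 1.0138 × 939.6 = 953 MeV.

953 MeV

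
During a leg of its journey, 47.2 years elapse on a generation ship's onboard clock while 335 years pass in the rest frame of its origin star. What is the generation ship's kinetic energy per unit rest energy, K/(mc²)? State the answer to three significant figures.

γ = Δt/Δτ = 335/47.2 = 7.09746.
K/(mc²) = γ − 1 = 7.09746 − 1 = 6.10.

6.10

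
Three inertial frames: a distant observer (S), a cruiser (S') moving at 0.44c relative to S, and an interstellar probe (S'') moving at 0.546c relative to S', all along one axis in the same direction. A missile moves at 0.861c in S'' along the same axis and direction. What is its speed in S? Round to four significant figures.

0.9831c

Compose velocities in two stages. Stage 1 (into S'): u₁ = (0.861+0.546)/(1+0.861×0.546) = 0.95707.
Stage 2 (into S): u = (0.95707+0.44)/(1+0.95707×0.44) = 0.98308, so the speed is 0.9831c.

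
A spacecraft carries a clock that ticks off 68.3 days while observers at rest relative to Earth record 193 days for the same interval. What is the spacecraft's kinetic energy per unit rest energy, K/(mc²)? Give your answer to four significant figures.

The time-dilation ratio gives γ = 193/68.3 = 2.82577.
K/(mc²) = γ − 1 = 2.82577 − 1 = 1.826.

1.826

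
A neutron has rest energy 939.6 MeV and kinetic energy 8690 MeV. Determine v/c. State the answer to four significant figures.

0.9952

K = (γ−1)mc², so γ = 1 + 8690/939.6 = 10.249.
Then v/c = √(1 − γ⁻²) = √(1 − 0.00952) = √0.99048 = 0.9952.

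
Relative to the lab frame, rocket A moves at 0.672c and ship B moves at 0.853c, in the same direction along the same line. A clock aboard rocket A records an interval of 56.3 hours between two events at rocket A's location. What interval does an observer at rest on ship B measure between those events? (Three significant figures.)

62.2 hours

Transform rocket A's velocity into ship B's frame: (0.672 − 0.853)/(1 − 0.672·0.853) = −0.181/0.426784, so the relative speed is 0.4241c.
γ for this relative speed: γ = 1/√(1 − 0.179861) = 1.1042.
The clock on rocket A records proper time, so ship B measures Δt = γΔτ = 1.1042 × 56.3 = 62.2 hours.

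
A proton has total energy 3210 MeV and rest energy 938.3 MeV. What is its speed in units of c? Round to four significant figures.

0.9563c

γ = E/(mc²) = 3210/938.3 = 3.4211.
β = √(1 − 1/γ²) = √(1 − 0.0854414) = √0.9145586 = 0.9563.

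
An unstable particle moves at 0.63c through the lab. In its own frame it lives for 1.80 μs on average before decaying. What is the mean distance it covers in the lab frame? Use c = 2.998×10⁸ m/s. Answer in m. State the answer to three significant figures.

With β = 0.63, γ = 1/√(1 − 0.63²) = 1/√0.6031 = 1.2877.
Lab-frame lifetime: Δt = γτ = 1.2877 × 1.80 μs = 2.3179 μs.
Distance: d = vΔt = 0.63 × 2.998×10⁸ m/s × 2.3179×10^-6 s = 438 m.

438 m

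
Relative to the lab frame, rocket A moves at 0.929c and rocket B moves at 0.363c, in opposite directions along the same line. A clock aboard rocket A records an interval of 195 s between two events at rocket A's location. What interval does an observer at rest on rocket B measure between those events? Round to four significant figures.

The velocity of rocket A relative to rocket B is (0.929 + 0.363)c / (1 + 0.929×0.363) = 0.96618c; relative speed 0.96618c.
At |u| = 0.96618c, γ = (1 − 0.933504)^(−1/2) = 3.878.
The clock on rocket A records proper time, so rocket B measures Δt = γΔτ = 3.878 × 195 = 756.2 s.

756.2 s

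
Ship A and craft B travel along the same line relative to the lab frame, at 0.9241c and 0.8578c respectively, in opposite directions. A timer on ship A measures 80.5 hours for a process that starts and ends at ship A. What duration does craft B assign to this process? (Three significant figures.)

Speed of ship A in craft B's frame: u = (v_A + v_B)/(1 + v_A v_B/c²) = (0.9241 + 0.8578)/(1 + 0.9241×0.8578) = 1.7819/1.79269298 = 0.99398; |u| = 0.99398c.
γ for this relative speed: γ = 1/√(1 − 0.987996) = 9.1272.
Ship A's interval is proper; time dilation gives Δt_B = γΔτ = 9.1272 × 80.5 hours = 735 hours.

735 hours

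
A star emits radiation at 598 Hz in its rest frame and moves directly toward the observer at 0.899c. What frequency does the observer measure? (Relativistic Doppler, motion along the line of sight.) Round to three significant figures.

2590 Hz

Relativistic Doppler (source moving toward): f_obs = f_src · √((1+β)/(1−β)).
With β = 0.899: factor = √(1.899/0.101) = 4.3361.
f_obs = 598 × 4.3361 = 2590 Hz.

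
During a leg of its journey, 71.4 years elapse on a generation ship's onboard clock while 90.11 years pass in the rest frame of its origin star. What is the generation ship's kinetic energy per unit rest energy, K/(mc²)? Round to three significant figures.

0.262

From Δt = γΔτ: γ = 90.11/71.4 = 1.26204.
K/(mc²) = γ − 1 = 1.26204 − 1 = 0.262.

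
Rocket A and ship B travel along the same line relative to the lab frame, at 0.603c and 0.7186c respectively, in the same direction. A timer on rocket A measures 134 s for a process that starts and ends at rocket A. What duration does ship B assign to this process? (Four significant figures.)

Transform rocket A's velocity into ship B's frame: (0.603 − 0.7186)/(1 − 0.603·0.7186) = −0.1156/0.5666842, so the relative speed is 0.20399c.
γ for this relative speed: γ = 1/√(1 − 0.0416119) = 1.0215.
The clock on rocket A records proper time, so ship B measures Δt = γΔτ = 1.0215 × 134 = 136.9 s.

136.9 s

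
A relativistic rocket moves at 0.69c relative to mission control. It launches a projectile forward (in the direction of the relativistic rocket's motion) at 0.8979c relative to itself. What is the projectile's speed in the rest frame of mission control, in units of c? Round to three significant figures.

Relativistic velocity addition: u = (u' + v)/(1 + u'v/c²), with u' = 0.8979c and v = 0.69c.
Numerator: 0.8979 + 0.69 = 1.5879. Denominator: 1 + (0.8979)(0.69) = 1.619551.
u = 1.5879/1.619551 = 0.98046, so the speed is 0.980c.

0.980c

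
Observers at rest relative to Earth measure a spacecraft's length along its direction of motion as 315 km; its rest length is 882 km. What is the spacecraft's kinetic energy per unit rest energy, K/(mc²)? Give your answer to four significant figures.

From L = L₀/γ: γ = 882/315 = 2.8.
K/(mc²) = γ − 1 = 2.8 − 1 = 1.800.

1.800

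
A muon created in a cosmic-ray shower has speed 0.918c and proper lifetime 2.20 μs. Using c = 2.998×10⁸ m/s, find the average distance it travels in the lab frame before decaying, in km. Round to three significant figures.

γ = 1/√(1 − β²) = 1/√(1 − 0.842724) = 1/√0.157276 = 1/0.39658 = 2.5216.
Lab-frame lifetime: Δt = γτ = 2.5216 × 2.20 μs = 5.5475 μs.
Distance: d = vΔt = 0.918 × 2.998×10⁸ m/s × 5.5475×10^-6 s = 1530 m = 1.53 km.

1.53 km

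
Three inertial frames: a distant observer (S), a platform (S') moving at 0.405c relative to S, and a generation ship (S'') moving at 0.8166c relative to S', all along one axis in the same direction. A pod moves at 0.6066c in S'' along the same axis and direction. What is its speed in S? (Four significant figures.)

0.9793c

First combine the pod and generation ship (S''→S'): u₁ = (0.6066 + 0.8166)/(1 + 0.6066×0.8166) = 1.4232/1.49534956 = 0.95175.
Then combine with the platform (S'→S): u = (0.95175 + 0.405)/(1 + 0.95175×0.405) = 1.35675/1.38545875 = 0.97928.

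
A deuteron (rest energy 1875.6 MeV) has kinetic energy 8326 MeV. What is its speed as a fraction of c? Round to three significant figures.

K = (γ−1)mc², so γ = 1 + 8326/1875.6 = 5.4391.
Then v/c = √(1 − γ⁻²) = √(1 − 0.0338023) = √0.9661977 = 0.983.

0.983c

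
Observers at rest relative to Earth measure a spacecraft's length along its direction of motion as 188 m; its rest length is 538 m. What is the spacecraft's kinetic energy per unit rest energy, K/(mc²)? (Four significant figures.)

γ = L₀/L = 538/188 = 2.8617.
K/(mc²) = γ − 1 = 2.8617 − 1 = 1.862.

1.862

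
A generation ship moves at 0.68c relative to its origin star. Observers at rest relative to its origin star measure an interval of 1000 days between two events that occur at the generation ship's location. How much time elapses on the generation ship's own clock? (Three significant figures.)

Lorentz factor: γ = (1 − 0.4624)^(−1/2) = 1.3639.
The moving clock records proper time: Δτ = Δt/γ = 1000/1.3639 = 733 days.

733 days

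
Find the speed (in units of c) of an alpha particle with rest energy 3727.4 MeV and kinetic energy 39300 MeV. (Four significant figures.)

0.9962c

γ = 1 + K/(mc²) = 1 + 39300/3727.4 = 11.544.
β = √(1 − 1/γ²) = √(1 − 0.00750391) = √0.99249609 = 0.9962.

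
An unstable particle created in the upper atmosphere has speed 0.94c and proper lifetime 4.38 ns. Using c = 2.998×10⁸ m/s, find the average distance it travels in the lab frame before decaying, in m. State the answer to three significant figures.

3.62 m

With β = 0.94, γ = 1/√(1 − 0.94²) = 1/√0.1164 = 2.9311.
Lab-frame lifetime: Δt = γτ = 2.9311 × 4.38 ns = 12.838 ns.
Distance: d = vΔt = 0.94 × 2.998×10⁸ m/s × 1.2838×10^-8 s = 3.62 m.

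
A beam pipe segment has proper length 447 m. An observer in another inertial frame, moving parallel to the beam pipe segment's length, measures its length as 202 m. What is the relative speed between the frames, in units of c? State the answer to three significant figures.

Length contraction gives γ = L₀/L = 447/202 = 2.2129.
β = √(1 − 1/γ²) = √0.79579 = 0.892.

0.892c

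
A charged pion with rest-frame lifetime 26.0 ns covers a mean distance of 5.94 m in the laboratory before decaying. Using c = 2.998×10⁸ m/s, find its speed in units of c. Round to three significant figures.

0.606c

Let x = d/(cτ) = 5.940 m / (2.998×10⁸ m/s × 2.600×10^-8 s) = 0.76205. Since d = βγcτ, x = βγ = β/√(1−β²).
Solving: β² = x²/(1+x²) = 0.58072/1.58072 = 0.367377, so β = 0.606.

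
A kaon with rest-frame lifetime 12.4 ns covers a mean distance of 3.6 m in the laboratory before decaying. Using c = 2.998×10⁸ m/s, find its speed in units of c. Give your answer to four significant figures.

Let x = d/(cτ) = 3.600 m / (2.998×10⁸ m/s × 1.240×10^-8 s) = 0.96839. Since d = βγcτ, x = βγ = β/√(1−β²).
Solving: β² = x²/(1+x²) = 0.937779/1.937779 = 0.483945, so β = 0.6957.

0.6957c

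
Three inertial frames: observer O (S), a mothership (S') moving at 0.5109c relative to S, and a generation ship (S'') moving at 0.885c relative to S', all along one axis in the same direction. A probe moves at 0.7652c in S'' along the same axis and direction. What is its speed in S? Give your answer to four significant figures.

0.9948c

First combine the probe and generation ship (S''→S'): u₁ = (0.7652 + 0.885)/(1 + 0.7652×0.885) = 1.6502/1.677202 = 0.9839.
Then combine with the mothership (S'→S): u = (0.9839 + 0.5109)/(1 + 0.9839×0.5109) = 1.4948/1.50267451 = 0.99476.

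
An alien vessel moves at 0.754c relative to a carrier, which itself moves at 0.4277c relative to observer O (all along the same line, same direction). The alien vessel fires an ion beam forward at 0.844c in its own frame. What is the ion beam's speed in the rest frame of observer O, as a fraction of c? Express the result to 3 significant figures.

0.991c

Compose velocities in two stages. Stage 1 (into S'): u₁ = (0.844+0.754)/(1+0.844×0.754) = 0.97655.
Stage 2 (into S): u = (0.97655+0.4277)/(1+0.97655×0.4277) = 0.99053, so the speed is 0.991c.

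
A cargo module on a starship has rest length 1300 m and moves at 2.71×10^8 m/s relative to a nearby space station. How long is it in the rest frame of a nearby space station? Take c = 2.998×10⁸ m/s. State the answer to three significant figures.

β = v/c = (2.71×10^8 m/s)/(2.998×10⁸ m/s) = 0.903936.
Lorentz factor: γ = (1 − 0.8171003)^(−1/2) = 2.3383.
Along the direction of motion the measured length is L₀/γ = 1300/2.3383 = 556 m.

556 m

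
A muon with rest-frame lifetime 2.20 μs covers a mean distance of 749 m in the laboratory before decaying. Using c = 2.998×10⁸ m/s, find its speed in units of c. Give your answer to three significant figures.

d = βγcτ ⇒ βγ = d/(cτ) = 749.0 m / (659.56 m) = 1.1356.
β = (βγ)/√(1+(βγ)²) = 1.1356/√2.28959 = 0.750.

0.750c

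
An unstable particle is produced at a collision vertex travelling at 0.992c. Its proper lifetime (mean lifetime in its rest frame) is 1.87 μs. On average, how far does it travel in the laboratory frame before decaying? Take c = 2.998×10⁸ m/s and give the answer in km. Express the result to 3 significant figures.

4.41 km

γ = 1/√(1 − β²) = 1/√(1 − 0.984064) = 1/√0.015936 = 7.9216.
Lab-frame lifetime: Δt = γτ = 7.9216 × 1.87 μs = 14.813 μs.
Distance: d = vΔt = 0.992 × 2.998×10⁸ m/s × 1.4813×10^-5 s = 4410 m = 4.41 km.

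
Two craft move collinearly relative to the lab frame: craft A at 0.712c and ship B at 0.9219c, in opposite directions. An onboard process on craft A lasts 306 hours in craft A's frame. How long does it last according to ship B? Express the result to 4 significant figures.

Speed of craft A in ship B's frame: u = (v_A + v_B)/(1 + v_A v_B/c²) = (0.712 + 0.9219)/(1 + 0.712×0.9219) = 1.6339/1.6563928 = 0.98642; |u| = 0.98642c.
At |u| = 0.98642c, γ = (1 − 0.973024)^(−1/2) = 6.0885.
Craft A's interval is proper; time dilation gives Δt_B = γΔτ = 6.0885 × 306 hours = 1863 hours.

1863 hours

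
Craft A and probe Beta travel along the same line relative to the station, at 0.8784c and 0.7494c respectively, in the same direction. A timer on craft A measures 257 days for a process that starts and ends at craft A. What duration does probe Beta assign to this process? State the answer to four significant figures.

277.5 days

Speed of craft A in probe Beta's frame: u = (v_A − v_B)/(1 − v_A v_B/c²) = (0.8784 − 0.7494)/(1 − 0.8784×0.7494) = 0.129/0.34172704 = 0.37749; |u| = 0.37749c.
γ for this relative speed: γ = 1/√(1 − 0.142499) = 1.0799.
The clock on craft A records proper time, so probe Beta measures Δt = γΔτ = 1.0799 × 257 = 277.5 days.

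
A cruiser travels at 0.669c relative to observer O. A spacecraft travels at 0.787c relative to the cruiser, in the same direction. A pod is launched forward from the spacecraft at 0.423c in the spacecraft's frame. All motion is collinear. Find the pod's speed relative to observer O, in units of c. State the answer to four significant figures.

0.9810c

Apply u = (u'+v)/(1+u'v) twice. Pod in the cruiser frame: (0.423+0.787)/(1+0.423·0.787) = 1.21/1.332901 = 0.90779c.
That velocity, transformed to the rest frame of observer O: (0.90779+0.669)/(1+0.90779·0.669) = 1.57679/1.60731151 = 0.98101c.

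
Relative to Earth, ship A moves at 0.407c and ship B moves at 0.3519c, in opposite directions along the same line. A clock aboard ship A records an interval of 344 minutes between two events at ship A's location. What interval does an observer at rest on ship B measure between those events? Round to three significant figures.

460 minutes

The velocity of ship A relative to ship B is (0.407 + 0.3519)c / (1 + 0.407×0.3519) = 0.66382c; relative speed 0.66382c.
γ for this relative speed: γ = 1/√(1 − 0.440657) = 1.3371.
Ship A's interval is proper; time dilation gives Δt_B = γΔτ = 1.3371 × 344 minutes = 460 minutes.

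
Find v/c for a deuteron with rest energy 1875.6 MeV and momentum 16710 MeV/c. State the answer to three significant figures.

βγ = pc/(mc²) = 16710/1875.6 = 8.9091.
Since γ² = 1 + (βγ)² = 80.3721, γ = √80.3721 = 8.96505, and β = (βγ)/γ = 8.9091/8.96505 = 0.994.

0.994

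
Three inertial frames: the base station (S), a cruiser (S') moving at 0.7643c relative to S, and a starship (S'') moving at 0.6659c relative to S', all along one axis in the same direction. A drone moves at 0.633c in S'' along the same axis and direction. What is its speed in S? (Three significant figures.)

Apply u = (u'+v)/(1+u'v) twice. Drone in the cruiser frame: (0.633+0.6659)/(1+0.633·0.6659) = 1.2989/1.4215147 = 0.91374c.
That velocity, transformed to the rest frame of the base station: (0.91374+0.7643)/(1+0.91374·0.7643) = 1.67804/1.698371482 = 0.98803c.

0.988c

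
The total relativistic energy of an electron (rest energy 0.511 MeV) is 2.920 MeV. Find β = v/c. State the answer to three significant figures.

0.985

γ = E/(mc²) = 2.920/0.511 = 5.7143.
β = √(1 − 1/γ²) = √(1 − 0.0306248) = √0.9693752 = 0.985.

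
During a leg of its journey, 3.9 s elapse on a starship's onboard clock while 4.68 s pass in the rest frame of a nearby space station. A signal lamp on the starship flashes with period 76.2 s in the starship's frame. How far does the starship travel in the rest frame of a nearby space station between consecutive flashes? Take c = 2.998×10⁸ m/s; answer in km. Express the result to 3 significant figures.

From Δt = γΔτ: γ = 4.68/3.9 = 1.2.
β = √(1 − 1/γ²) = 0.55277. Lab-frame period = γτ = 1.2×76.2 s = 91.44 s. Distance = βc × γτ = 0.55277 × 2.998×10⁸ m/s × 91.44 s = 1.5153×10^10 m = 1.52×10^7 km.

1.52×10^7 km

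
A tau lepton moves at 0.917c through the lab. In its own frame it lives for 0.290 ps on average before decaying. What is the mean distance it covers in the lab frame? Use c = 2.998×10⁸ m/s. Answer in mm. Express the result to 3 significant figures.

0.200 mm

With β = 0.917, γ = 1/√(1 − 0.917²) = 1/√0.159111 = 2.507.
Lab-frame lifetime: Δt = γτ = 2.507 × 0.290 ps = 0.72703 ps.
Distance: d = vΔt = 0.917 × 2.998×10⁸ m/s × 7.2703×10^-13 s = 2.00×10^-4 m = 0.200 mm.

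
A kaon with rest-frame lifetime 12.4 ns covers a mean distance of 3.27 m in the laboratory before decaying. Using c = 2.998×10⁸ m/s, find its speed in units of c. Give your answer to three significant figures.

0.660c

Let x = d/(cτ) = 3.270 m / (2.998×10⁸ m/s × 1.240×10^-8 s) = 0.87962. Since d = βγcτ, x = βγ = β/√(1−β²).
Solving: β² = x²/(1+x²) = 0.773731/1.773731 = 0.436217, so β = 0.660.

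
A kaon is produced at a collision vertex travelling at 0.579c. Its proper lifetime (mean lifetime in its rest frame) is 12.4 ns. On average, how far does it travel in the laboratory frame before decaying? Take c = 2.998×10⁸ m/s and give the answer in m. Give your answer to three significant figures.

γ = 1/√(1 − β²) = 1/√(1 − 0.335241) = 1/√0.664759 = 1/0.815328 = 1.2265.
Lab-frame lifetime: Δt = γτ = 1.2265 × 12.4 ns = 15.209 ns.
Distance: d = vΔt = 0.579 × 2.998×10⁸ m/s × 1.5209×10^-8 s = 2.64 m.

2.64 m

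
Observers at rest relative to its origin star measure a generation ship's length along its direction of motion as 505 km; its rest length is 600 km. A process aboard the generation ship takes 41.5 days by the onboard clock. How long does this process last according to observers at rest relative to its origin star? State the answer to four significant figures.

Length contraction gives γ = L₀/L = 600/505 = 1.18812.
Δt = γΔτ = 1.18812 × 41.5 = 49.31 days.

49.31 days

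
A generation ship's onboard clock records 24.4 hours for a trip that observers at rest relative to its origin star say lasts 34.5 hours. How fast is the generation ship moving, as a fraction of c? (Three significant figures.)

γ = Δt/Δτ = 34.5/24.4 = 1.4139.
β = √(1 − 1/γ²) = √(1 − 0.500222) = √0.499778 = 0.707.

0.707c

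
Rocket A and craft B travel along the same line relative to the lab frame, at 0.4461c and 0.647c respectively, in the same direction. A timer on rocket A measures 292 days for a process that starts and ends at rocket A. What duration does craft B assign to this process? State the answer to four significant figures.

304.4 days

Transform rocket A's velocity into craft B's frame: (0.4461 − 0.647)/(1 − 0.4461·0.647) = −0.2009/0.7113733, so the relative speed is 0.28241c.
At |u| = 0.28241c, γ = (1 − 0.0797554)^(−1/2) = 1.0424.
Rocket A's interval is proper; time dilation gives Δt_B = γΔτ = 1.0424 × 292 days = 304.4 days.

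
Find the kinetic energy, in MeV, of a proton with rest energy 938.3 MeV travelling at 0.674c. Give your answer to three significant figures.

332 MeV

Lorentz factor: γ = (1 − 0.454276)^(−1/2) = 1.35367.
Kinetic energy: K = (γ − 1)mc² = (1.35367 − 1) × 938.3 MeV = 0.35367 × 938.3 = 332 MeV.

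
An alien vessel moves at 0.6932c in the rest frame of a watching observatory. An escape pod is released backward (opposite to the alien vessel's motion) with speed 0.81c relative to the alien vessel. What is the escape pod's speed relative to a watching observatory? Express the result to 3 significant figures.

0.266c

In units of c, u = (u' + v)/(1 + u'v) with u' = −0.81 and v = 0.6932.
Numerator: −0.81 + 0.6932 = −0.1168. Denominator: 1 + (−0.81)(0.6932) = 0.438508.
u = −0.1168/0.438508 = −0.26636, so the speed is 0.266c.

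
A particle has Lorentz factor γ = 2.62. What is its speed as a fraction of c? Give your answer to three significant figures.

β = √(1 − 1/γ²) = √(1 − 1/6.8644) = √0.854321 = 0.924.

0.924c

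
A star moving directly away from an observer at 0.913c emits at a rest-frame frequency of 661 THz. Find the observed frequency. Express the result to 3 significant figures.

141 THz

Relativistic Doppler (source moving away): f_obs = f_src · √((1−β)/(1+β)).
With β = 0.913: factor = √(0.087/1.913) = 0.21326.
f_obs = 661 × 0.21326 = 141 THz.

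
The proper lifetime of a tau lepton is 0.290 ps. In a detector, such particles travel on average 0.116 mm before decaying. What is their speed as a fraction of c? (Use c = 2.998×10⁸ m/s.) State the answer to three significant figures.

Lab distance = (lab lifetime)·v = γτ·βc, so βγ = d/(cτ) = 1.160×10^-4/(2.998×10⁸ × 2.900×10^-13) = 1.3342.
With βγ = 1.3342: γ² = 1 + (βγ)² = 2.78009, and β = (βγ)/γ = 1.3342/1.66736 = 0.800.

0.800c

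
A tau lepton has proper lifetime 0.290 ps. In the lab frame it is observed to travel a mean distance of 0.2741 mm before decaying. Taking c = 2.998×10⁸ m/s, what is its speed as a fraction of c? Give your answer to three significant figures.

Lab distance = (lab lifetime)·v = γτ·βc, so βγ = d/(cτ) = 2.741×10^-4/(2.998×10⁸ × 2.900×10^-13) = 3.1527.
With βγ = 3.1527: γ² = 1 + (βγ)² = 10.93952, and β = (βγ)/γ = 3.1527/3.30749 = 0.953.

0.953c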